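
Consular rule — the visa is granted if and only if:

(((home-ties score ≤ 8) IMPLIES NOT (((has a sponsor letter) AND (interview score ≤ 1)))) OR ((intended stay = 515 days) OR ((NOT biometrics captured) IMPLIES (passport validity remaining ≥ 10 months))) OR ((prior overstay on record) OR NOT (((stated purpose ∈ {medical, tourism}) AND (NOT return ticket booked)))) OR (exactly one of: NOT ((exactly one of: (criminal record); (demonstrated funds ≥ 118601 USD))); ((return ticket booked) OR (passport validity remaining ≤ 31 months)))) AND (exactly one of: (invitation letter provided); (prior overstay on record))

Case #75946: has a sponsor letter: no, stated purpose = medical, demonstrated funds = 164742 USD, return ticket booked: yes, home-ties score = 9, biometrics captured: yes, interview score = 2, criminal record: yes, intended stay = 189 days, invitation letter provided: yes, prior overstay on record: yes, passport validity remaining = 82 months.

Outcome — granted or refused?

Refused

Atomic conditions:
  home-ties score ≤ 8: 9 ≤ 8 is false
  has a sponsor letter: no → false
  interview score ≤ 1: 2 ≤ 1 is false
  intended stay = 515 days: 189 == 515 is false
  NOT biometrics captured: yes → false
  passport validity remaining ≥ 10 months: 82 ≥ 10 is true
  prior overstay on record: yes → true
  stated purpose ∈ {medical, tourism}: medical is in the set → true
  NOT return ticket booked: yes → false
  criminal record: yes → true
  demonstrated funds ≥ 118601 USD: 164742 ≥ 118601 is true
  return ticket booked: yes → true
  passport validity remaining ≤ 31 months: 82 ≤ 31 is false
  invitation letter provided: yes → true
Combine:
[1.1.2.1] false AND false = false
[1.1.2] NOT false = true
[1.1] false → true (antecedent false ⇒ implication holds) = true
[1.2.2] false → true (antecedent false ⇒ implication holds) = true
[1.2] false OR true = true
[1.3.2.1] true AND false = false
[1.3.2] NOT false = true
[1.3] true OR true = true
[1.4.1.1] exactly-one(true, true) = false
[1.4.1] NOT false = true
[1.4.2] true OR false = true
[1.4] exactly-one(true, true) = false
[1] true OR true OR true OR false = true
[2] exactly-one(true, true) = false
[root] true AND false = false
Overall: false → refused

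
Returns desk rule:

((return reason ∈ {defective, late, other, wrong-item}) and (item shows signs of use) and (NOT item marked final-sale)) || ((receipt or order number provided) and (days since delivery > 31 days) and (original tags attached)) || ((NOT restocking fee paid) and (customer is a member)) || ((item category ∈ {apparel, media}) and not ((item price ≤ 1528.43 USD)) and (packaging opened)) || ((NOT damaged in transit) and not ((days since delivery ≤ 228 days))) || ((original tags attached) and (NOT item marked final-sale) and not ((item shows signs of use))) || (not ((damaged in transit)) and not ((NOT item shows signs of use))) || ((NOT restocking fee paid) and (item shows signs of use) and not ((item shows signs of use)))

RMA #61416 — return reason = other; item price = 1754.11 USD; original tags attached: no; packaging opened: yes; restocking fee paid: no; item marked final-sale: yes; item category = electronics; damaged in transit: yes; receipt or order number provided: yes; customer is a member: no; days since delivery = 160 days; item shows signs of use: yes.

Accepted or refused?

Atomic conditions:
  return reason ∈ {defective, late, other, wrong-item}: other is in the set → true
  item shows signs of use: yes → true
  NOT item marked final-sale: yes → false
  receipt or order number provided: yes → true
  days since delivery > 31 days: 160 > 31 is true
  original tags attached: no → false
  NOT restocking fee paid: no → true
  customer is a member: no → false
  item category ∈ {apparel, media}: electronics is not in the set → false
  item price ≤ 1528.43 USD: 1754.11 ≤ 1528.43 is false
  packaging opened: yes → true
  NOT damaged in transit: yes → false
  days since delivery ≤ 228 days: 160 ≤ 228 is true
  damaged in transit: yes → true
  NOT item shows signs of use: yes → false
Combine:
[1] true AND true AND false = false
[2] true AND true AND false = false
[3] true AND false = false
[4.2] NOT false = true
[4] false AND true AND true = false
[5.2] NOT true = false
[5] false AND false = false
[6.3] NOT true = false
[6] false AND false AND false = false
[7.1] NOT true = false
[7.2] NOT false = true
[7] false AND true = false
[8.3] NOT true = false
[8] true AND true AND false = false
[root] false OR false OR false OR false OR false OR false OR false OR false = false
Overall: false → refused

Refused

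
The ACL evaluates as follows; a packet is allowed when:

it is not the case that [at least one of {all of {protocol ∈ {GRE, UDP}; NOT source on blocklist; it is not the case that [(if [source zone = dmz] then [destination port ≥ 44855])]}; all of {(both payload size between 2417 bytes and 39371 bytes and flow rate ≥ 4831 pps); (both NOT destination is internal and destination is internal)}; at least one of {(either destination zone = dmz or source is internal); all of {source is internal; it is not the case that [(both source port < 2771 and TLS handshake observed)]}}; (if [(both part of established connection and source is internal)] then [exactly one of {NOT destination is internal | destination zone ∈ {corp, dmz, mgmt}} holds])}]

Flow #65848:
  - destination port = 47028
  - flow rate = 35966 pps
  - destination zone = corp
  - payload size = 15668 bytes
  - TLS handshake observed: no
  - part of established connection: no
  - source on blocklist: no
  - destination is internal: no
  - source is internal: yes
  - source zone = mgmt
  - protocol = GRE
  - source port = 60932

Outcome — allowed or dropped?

Atomic conditions:
  protocol ∈ {GRE, UDP}: GRE is in the set → true
  NOT source on blocklist: no → true
  source zone = dmz: mgmt == dmz is false
  destination port ≥ 44855: 47028 ≥ 44855 is true
  payload size between 2417 bytes and 39371 bytes: 15668 in [2417, 39371] is true
  flow rate ≥ 4831 pps: 35966 ≥ 4831 is true
  NOT destination is internal: no → true
  destination is internal: no → false
  destination zone = dmz: corp == dmz is false
  source is internal: yes → true
  source port < 2771: 60932 < 2771 is false
  TLS handshake observed: no → false
  part of established connection: no → false
  destination zone ∈ {corp, dmz, mgmt}: corp is in the set → true
Combine:
[1.1.3.1] false → true (antecedent false ⇒ implication holds) = true
[1.1.3] NOT true = false
[1.1] true AND true AND false = false
[1.2.1] true AND true = true
[1.2.2] true AND false = false
[1.2] true AND false = false
[1.3.1] false OR true = true
[1.3.2.2.1] false AND false = false
[1.3.2.2] NOT false = true
[1.3.2] true AND true = true
[1.3] true OR true = true
[1.4.1] false AND true = false
[1.4.2] exactly-one(true, true) = false
[1.4] false → false (antecedent false ⇒ implication holds) = true
[1] false OR false OR true OR true = true
[root] NOT true = false
Overall: false → dropped

Dropped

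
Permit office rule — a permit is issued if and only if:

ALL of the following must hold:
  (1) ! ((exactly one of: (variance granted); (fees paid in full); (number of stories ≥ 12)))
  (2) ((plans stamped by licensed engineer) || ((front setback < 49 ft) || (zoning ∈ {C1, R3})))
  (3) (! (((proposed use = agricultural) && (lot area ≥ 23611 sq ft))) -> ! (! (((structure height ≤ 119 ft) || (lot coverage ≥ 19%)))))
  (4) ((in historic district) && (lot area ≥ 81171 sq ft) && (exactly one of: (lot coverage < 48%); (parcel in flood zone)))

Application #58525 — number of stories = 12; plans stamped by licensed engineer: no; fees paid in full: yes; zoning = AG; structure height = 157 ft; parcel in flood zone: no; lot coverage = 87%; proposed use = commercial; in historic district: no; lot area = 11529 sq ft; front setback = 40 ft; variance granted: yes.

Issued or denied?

Denied

Atomic conditions:
  variance granted: yes → true
  fees paid in full: yes → true
  number of stories ≥ 12: 12 ≥ 12 is true
  plans stamped by licensed engineer: no → false
  front setback < 49 ft: 40 < 49 is true
  zoning ∈ {C1, R3}: AG is not in the set → false
  proposed use = agricultural: commercial == agricultural is false
  lot area ≥ 23611 sq ft: 11529 ≥ 23611 is false
  structure height ≤ 119 ft: 157 ≤ 119 is false
  lot coverage ≥ 19%: 87 ≥ 19 is true
  in historic district: no → false
  lot area ≥ 81171 sq ft: 11529 ≥ 81171 is false
  lot coverage < 48%: 87 < 48 is false
  parcel in flood zone: no → false
Combine:
[1.1] exactly-one(true, true, true) = false
[1] NOT false = true
[2.2] true OR false = true
[2] false OR true = true
[3.1.1] false AND false = false
[3.1] NOT false = true
[3.2.1.1] false OR true = true
[3.2.1] NOT true = false
[3.2] NOT false = true
[3] true → true = true
[4.3] exactly-one(false, false) = false
[4] false AND false AND false = false
[root] true AND true AND true AND false = false
Overall: false → denied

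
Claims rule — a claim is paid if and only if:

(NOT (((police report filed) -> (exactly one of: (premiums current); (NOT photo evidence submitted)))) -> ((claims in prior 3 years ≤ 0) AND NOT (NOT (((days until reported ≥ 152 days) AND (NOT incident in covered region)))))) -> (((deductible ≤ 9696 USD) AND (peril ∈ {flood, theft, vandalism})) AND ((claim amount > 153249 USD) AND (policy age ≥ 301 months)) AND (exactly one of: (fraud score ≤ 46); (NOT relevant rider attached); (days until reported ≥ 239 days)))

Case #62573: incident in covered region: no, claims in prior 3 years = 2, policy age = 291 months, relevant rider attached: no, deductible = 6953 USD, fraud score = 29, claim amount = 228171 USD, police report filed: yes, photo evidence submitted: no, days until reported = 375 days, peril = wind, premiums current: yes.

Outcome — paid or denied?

Atomic conditions:
  police report filed: yes → true
  premiums current: yes → true
  NOT photo evidence submitted: no → true
  claims in prior 3 years ≤ 0: 2 ≤ 0 is false
  days until reported ≥ 152 days: 375 ≥ 152 is true
  NOT incident in covered region: no → true
  deductible ≤ 9696 USD: 6953 ≤ 9696 is true
  peril ∈ {flood, theft, vandalism}: wind is not in the set → false
  claim amount > 153249 USD: 228171 > 153249 is true
  policy age ≥ 301 months: 291 ≥ 301 is false
  fraud score ≤ 46: 29 ≤ 46 is true
  NOT relevant rider attached: no → true
  days until reported ≥ 239 days: 375 ≥ 239 is true
Combine:
[1.1.1.2] exactly-one(true, true) = false
[1.1.1] true → false = false
[1.1] NOT false = true
[1.2.2.1.1] true AND true = true
[1.2.2.1] NOT true = false
[1.2.2] NOT false = true
[1.2] false AND true = false
[1] true → false = false
[2.1] true AND false = false
[2.2] true AND false = false
[2.3] exactly-one(true, true, true) = false
[2] false AND false AND false = false
[root] false → false (antecedent false ⇒ implication holds) = true
Overall: true → paid

Paid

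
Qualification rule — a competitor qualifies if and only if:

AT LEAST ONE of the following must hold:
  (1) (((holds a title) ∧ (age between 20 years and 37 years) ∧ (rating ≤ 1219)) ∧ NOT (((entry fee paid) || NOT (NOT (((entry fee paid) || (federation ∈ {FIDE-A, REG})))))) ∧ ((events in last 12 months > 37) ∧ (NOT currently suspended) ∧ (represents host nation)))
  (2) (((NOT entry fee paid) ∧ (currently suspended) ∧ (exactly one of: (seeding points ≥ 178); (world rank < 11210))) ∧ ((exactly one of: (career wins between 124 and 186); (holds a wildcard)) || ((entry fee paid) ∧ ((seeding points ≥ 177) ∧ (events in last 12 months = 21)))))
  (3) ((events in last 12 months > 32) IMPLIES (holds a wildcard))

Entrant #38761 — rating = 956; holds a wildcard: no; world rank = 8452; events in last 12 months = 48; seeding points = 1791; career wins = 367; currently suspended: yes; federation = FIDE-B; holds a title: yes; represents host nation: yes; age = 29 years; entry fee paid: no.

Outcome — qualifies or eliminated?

Eliminated

Atomic conditions:
  holds a title: yes → true
  age between 20 years and 37 years: 29 in [20, 37] is true
  rating ≤ 1219: 956 ≤ 1219 is true
  entry fee paid: no → false
  federation ∈ {FIDE-A, REG}: FIDE-B is not in the set → false
  events in last 12 months > 37: 48 > 37 is true
  NOT currently suspended: yes → false
  represents host nation: yes → true
  NOT entry fee paid: no → true
  currently suspended: yes → true
  seeding points ≥ 178: 1791 ≥ 178 is true
  world rank < 11210: 8452 < 11210 is true
  career wins between 124 and 186: 367 in [124, 186] is false
  holds a wildcard: no → false
  seeding points ≥ 177: 1791 ≥ 177 is true
  events in last 12 months = 21: 48 == 21 is false
  events in last 12 months > 32: 48 > 32 is true
Combine:
[1.1] true AND true AND true = true
[1.2.1.2.1.1] false OR false = false
[1.2.1.2.1] NOT false = true
[1.2.1.2] NOT true = false
[1.2.1] false OR false = false
[1.2] NOT false = true
[1.3] true AND false AND true = false
[1] true AND true AND false = false
[2.1.3] exactly-one(true, true) = false
[2.1] true AND true AND false = false
[2.2.1] exactly-one(false, false) = false
[2.2.2.2] true AND false = false
[2.2.2] false AND false = false
[2.2] false OR false = false
[2] false AND false = false
[3] true → false = false
[root] false OR false OR false = false
Overall: false → eliminated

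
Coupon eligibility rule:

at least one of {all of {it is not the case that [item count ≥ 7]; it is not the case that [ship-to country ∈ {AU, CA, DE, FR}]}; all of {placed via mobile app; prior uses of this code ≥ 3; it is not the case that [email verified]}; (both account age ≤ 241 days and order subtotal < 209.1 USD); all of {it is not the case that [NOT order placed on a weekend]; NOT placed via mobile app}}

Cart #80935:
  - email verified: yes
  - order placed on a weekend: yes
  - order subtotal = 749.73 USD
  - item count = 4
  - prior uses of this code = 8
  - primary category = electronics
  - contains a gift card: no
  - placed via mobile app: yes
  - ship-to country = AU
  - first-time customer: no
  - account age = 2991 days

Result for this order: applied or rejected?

Rejected

Atomic conditions:
  item count ≥ 7: 4 ≥ 7 is false
  ship-to country ∈ {AU, CA, DE, FR}: AU is in the set → true
  placed via mobile app: yes → true
  prior uses of this code ≥ 3: 8 ≥ 3 is true
  email verified: yes → true
  account age ≤ 241 days: 2991 ≤ 241 is false
  order subtotal < 209.1 USD: 749.73 < 209.1 is false
  NOT order placed on a weekend: yes → false
  NOT placed via mobile app: yes → false
Combine:
[1.1] NOT false = true
[1.2] NOT true = false
[1] true AND false = false
[2.3] NOT true = false
[2] true AND true AND false = false
[3] false AND false = false
[4.1] NOT false = true
[4] true AND false = false
[root] false OR false OR false OR false = false
Overall: false → rejected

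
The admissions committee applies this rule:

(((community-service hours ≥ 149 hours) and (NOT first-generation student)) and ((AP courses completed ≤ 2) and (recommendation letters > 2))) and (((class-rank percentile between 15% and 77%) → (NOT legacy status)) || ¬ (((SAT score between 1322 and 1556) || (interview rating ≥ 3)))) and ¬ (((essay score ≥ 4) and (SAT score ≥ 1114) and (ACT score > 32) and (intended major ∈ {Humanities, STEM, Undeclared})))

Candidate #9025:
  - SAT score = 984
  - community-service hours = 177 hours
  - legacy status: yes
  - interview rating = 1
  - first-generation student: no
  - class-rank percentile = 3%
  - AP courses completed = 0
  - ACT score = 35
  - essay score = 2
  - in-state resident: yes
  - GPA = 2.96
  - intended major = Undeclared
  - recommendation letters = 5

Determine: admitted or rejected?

Admitted

Atomic conditions:
  community-service hours ≥ 149 hours: 177 ≥ 149 is true
  NOT first-generation student: no → true
  AP courses completed ≤ 2: 0 ≤ 2 is true
  recommendation letters > 2: 5 > 2 is true
  class-rank percentile between 15% and 77%: 3 in [15, 77] is false
  NOT legacy status: yes → false
  SAT score between 1322 and 1556: 984 in [1322, 1556] is false
  interview rating ≥ 3: 1 ≥ 3 is false
  essay score ≥ 4: 2 ≥ 4 is false
  SAT score ≥ 1114: 984 ≥ 1114 is false
  ACT score > 32: 35 > 32 is true
  intended major ∈ {Humanities, STEM, Undeclared}: Undeclared is in the set → true
Combine:
[1.1] true AND true = true
[1.2] true AND true = true
[1] true AND true = true
[2.1] false → false (antecedent false ⇒ implication holds) = true
[2.2.1] false OR false = false
[2.2] NOT false = true
[2] true OR true = true
[3.1] false AND false AND true AND true = false
[3] NOT false = true
[root] true AND true AND true = true
Overall: true → admitted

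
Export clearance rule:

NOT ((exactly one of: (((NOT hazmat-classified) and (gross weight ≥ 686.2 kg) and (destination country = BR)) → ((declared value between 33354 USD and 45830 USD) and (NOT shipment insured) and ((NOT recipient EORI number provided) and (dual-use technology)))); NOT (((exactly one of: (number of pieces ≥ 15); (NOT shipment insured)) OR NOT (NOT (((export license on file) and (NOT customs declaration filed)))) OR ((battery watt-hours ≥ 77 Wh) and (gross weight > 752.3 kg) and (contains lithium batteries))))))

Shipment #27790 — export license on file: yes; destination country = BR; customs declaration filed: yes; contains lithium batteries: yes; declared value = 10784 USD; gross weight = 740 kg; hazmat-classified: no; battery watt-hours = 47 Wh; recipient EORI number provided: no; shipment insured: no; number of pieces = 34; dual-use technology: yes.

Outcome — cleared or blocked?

Atomic conditions:
  NOT hazmat-classified: no → true
  gross weight ≥ 686.2 kg: 740 ≥ 686.2 is true
  destination country = BR: BR == BR is true
  declared value between 33354 USD and 45830 USD: 10784 in [33354, 45830] is false
  NOT shipment insured: no → true
  NOT recipient EORI number provided: no → true
  dual-use technology: yes → true
  number of pieces ≥ 15: 34 ≥ 15 is true
  export license on file: yes → true
  NOT customs declaration filed: yes → false
  battery watt-hours ≥ 77 Wh: 47 ≥ 77 is false
  gross weight > 752.3 kg: 740 > 752.3 is false
  contains lithium batteries: yes → true
Combine:
[1.1.1] true AND true AND true = true
[1.1.2.3] true AND true = true
[1.1.2] false AND true AND true = false
[1.1] true → false = false
[1.2.1.1] exactly-one(true, true) = false
[1.2.1.2.1.1] true AND false = false
[1.2.1.2.1] NOT false = true
[1.2.1.2] NOT true = false
[1.2.1.3] false AND false AND true = false
[1.2.1] false OR false OR false = false
[1.2] NOT false = true
[1] exactly-one(false, true) = true
[root] NOT true = false
Overall: false → blocked

Blocked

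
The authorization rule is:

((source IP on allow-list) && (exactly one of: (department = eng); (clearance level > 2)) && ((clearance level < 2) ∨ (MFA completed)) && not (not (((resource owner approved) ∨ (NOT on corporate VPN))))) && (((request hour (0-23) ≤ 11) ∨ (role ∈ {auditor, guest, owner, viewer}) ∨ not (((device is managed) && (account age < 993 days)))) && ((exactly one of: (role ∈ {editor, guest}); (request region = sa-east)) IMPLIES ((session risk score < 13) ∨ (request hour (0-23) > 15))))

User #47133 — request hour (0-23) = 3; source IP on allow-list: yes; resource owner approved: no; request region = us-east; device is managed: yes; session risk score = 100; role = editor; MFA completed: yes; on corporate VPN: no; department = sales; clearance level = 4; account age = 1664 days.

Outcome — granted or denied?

Atomic conditions:
  source IP on allow-list: yes → true
  department = eng: sales == eng is false
  clearance level > 2: 4 > 2 is true
  clearance level < 2: 4 < 2 is false
  MFA completed: yes → true
  resource owner approved: no → false
  NOT on corporate VPN: no → true
  request hour (0-23) ≤ 11: 3 ≤ 11 is true
  role ∈ {auditor, guest, owner, viewer}: editor is not in the set → false
  device is managed: yes → true
  account age < 993 days: 1664 < 993 is false
  role ∈ {editor, guest}: editor is in the set → true
  request region = sa-east: us-east == sa-east is false
  session risk score < 13: 100 < 13 is false
  request hour (0-23) > 15: 3 > 15 is false
Combine:
[1.2] exactly-one(false, true) = true
[1.3] false OR true = true
[1.4.1.1] false OR true = true
[1.4.1] NOT true = false
[1.4] NOT false = true
[1] true AND true AND true AND true = true
[2.1.3.1] true AND false = false
[2.1.3] NOT false = true
[2.1] true OR false OR true = true
[2.2.1] exactly-one(true, false) = true
[2.2.2] false OR false = false
[2.2] true → false = false
[2] true AND false = false
[root] true AND false = false
Overall: false → denied

Denied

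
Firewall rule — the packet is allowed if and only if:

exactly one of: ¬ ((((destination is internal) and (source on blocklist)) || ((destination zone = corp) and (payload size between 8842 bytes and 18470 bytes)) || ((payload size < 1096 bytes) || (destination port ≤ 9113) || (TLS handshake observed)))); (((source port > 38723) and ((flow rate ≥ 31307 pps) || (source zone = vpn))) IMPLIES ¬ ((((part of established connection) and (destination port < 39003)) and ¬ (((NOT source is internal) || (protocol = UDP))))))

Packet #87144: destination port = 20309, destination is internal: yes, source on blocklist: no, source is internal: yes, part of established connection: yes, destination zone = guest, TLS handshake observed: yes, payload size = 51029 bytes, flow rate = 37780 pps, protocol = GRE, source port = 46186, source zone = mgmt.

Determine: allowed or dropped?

Atomic conditions:
  destination is internal: yes → true
  source on blocklist: no → false
  destination zone = corp: guest == corp is false
  payload size between 8842 bytes and 18470 bytes: 51029 in [8842, 18470] is false
  payload size < 1096 bytes: 51029 < 1096 is false
  destination port ≤ 9113: 20309 ≤ 9113 is false
  TLS handshake observed: yes → true
  source port > 38723: 46186 > 38723 is true
  flow rate ≥ 31307 pps: 37780 ≥ 31307 is true
  source zone = vpn: mgmt == vpn is false
  part of established connection: yes → true
  destination port < 39003: 20309 < 39003 is true
  NOT source is internal: yes → false
  protocol = UDP: GRE == UDP is false
Combine:
[1.1.1] true AND false = false
[1.1.2] false AND false = false
[1.1.3] false OR false OR true = true
[1.1] false OR false OR true = true
[1] NOT true = false
[2.1.2] true OR false = true
[2.1] true AND true = true
[2.2.1.1] true AND true = true
[2.2.1.2.1] false OR false = false
[2.2.1.2] NOT false = true
[2.2.1] true AND true = true
[2.2] NOT true = false
[2] true → false = false
[root] exactly-one(false, false) = false
Overall: false → dropped

Dropped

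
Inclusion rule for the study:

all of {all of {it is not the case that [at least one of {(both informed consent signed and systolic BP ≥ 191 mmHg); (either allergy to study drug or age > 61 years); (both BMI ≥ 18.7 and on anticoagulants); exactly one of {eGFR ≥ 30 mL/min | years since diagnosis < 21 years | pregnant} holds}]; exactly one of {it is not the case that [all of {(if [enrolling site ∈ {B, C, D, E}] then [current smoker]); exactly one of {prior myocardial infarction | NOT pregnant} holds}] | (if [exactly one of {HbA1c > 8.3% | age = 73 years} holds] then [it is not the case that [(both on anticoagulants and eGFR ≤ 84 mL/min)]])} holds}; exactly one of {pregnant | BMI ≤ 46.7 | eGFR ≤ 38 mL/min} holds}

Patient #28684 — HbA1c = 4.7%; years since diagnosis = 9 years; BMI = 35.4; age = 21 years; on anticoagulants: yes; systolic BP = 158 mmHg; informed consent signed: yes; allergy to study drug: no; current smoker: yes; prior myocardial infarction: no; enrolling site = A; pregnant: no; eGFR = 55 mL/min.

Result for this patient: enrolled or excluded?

Excluded

Atomic conditions:
  informed consent signed: yes → true
  systolic BP ≥ 191 mmHg: 158 ≥ 191 is false
  allergy to study drug: no → false
  age > 61 years: 21 > 61 is false
  BMI ≥ 18.7: 35.4 ≥ 18.7 is true
  on anticoagulants: yes → true
  eGFR ≥ 30 mL/min: 55 ≥ 30 is true
  years since diagnosis < 21 years: 9 < 21 is true
  pregnant: no → false
  enrolling site ∈ {B, C, D, E}: A is not in the set → false
  current smoker: yes → true
  prior myocardial infarction: no → false
  NOT pregnant: no → true
  HbA1c > 8.3%: 4.7 > 8.3 is false
  age = 73 years: 21 == 73 is false
  eGFR ≤ 84 mL/min: 55 ≤ 84 is true
  BMI ≤ 46.7: 35.4 ≤ 46.7 is true
  eGFR ≤ 38 mL/min: 55 ≤ 38 is false
Combine:
[1.1.1.1] true AND false = false
[1.1.1.2] false OR false = false
[1.1.1.3] true AND true = true
[1.1.1.4] exactly-one(true, true, false) = false
[1.1.1] false OR false OR true OR false = true
[1.1] NOT true = false
[1.2.1.1.1] false → true (antecedent false ⇒ implication holds) = true
[1.2.1.1.2] exactly-one(false, true) = true
[1.2.1.1] true AND true = true
[1.2.1] NOT true = false
[1.2.2.1] exactly-one(false, false) = false
[1.2.2.2.1] true AND true = true
[1.2.2.2] NOT true = false
[1.2.2] false → false (antecedent false ⇒ implication holds) = true
[1.2] exactly-one(false, true) = true
[1] false AND true = false
[2] exactly-one(false, true, false) = true
[root] false AND true = false
Overall: false → excluded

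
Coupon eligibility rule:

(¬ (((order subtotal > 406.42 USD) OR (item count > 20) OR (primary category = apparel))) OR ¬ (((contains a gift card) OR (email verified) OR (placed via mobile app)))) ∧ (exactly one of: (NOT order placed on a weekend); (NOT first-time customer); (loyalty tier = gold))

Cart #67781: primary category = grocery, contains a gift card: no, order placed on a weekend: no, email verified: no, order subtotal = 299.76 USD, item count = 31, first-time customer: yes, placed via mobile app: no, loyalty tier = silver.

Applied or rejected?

Atomic conditions:
  order subtotal > 406.42 USD: 299.76 > 406.42 is false
  item count > 20: 31 > 20 is true
  primary category = apparel: grocery == apparel is false
  contains a gift card: no → false
  email verified: no → false
  placed via mobile app: no → false
  NOT order placed on a weekend: no → true
  NOT first-time customer: yes → false
  loyalty tier = gold: silver == gold is false
Combine:
[1.1.1] false OR true OR false = true
[1.1] NOT true = false
[1.2.1] false OR false OR false = false
[1.2] NOT false = true
[1] false OR true = true
[2] exactly-one(true, false, false) = true
[root] true AND true = true
Overall: true → applied

Applied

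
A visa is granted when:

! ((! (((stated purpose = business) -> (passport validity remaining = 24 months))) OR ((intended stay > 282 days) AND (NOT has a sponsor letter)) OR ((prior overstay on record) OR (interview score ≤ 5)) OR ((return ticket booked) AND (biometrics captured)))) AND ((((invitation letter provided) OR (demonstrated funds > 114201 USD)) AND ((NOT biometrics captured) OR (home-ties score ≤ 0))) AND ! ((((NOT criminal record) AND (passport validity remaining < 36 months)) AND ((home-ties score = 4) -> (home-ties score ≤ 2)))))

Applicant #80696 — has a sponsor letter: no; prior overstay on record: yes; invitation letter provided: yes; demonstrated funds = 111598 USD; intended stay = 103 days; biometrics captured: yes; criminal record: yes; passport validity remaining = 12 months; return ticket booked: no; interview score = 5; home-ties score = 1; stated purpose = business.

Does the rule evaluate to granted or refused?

Atomic conditions:
  stated purpose = business: business == business is true
  passport validity remaining = 24 months: 12 == 24 is false
  intended stay > 282 days: 103 > 282 is false
  NOT has a sponsor letter: no → true
  prior overstay on record: yes → true
  interview score ≤ 5: 5 ≤ 5 is true
  return ticket booked: no → false
  biometrics captured: yes → true
  invitation letter provided: yes → true
  demonstrated funds > 114201 USD: 111598 > 114201 is false
  NOT biometrics captured: yes → false
  home-ties score ≤ 0: 1 ≤ 0 is false
  NOT criminal record: yes → false
  passport validity remaining < 36 months: 12 < 36 is true
  home-ties score = 4: 1 == 4 is false
  home-ties score ≤ 2: 1 ≤ 2 is true
Combine:
[1.1.1.1] true → false = false
[1.1.1] NOT false = true
[1.1.2] false AND true = false
[1.1.3] true OR true = true
[1.1.4] false AND true = false
[1.1] true OR false OR true OR false = true
[1] NOT true = false
[2.1.1] true OR false = true
[2.1.2] false OR false = false
[2.1] true AND false = false
[2.2.1.1] false AND true = false
[2.2.1.2] false → true (antecedent false ⇒ implication holds) = true
[2.2.1] false AND true = false
[2.2] NOT false = true
[2] false AND true = false
[root] false AND false = false
Overall: false → refused

Refused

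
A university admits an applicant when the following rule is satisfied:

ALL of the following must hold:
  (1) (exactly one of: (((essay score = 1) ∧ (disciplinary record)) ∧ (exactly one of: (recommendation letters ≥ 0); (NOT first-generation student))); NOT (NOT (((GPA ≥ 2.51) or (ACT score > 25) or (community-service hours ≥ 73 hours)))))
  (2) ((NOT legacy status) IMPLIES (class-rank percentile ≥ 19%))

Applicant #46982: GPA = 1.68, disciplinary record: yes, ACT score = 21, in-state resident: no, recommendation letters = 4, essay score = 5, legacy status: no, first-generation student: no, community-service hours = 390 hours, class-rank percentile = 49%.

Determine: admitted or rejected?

Admitted

Atomic conditions:
  essay score = 1: 5 == 1 is false
  disciplinary record: yes → true
  recommendation letters ≥ 0: 4 ≥ 0 is true
  NOT first-generation student: no → true
  GPA ≥ 2.51: 1.68 ≥ 2.51 is false
  ACT score > 25: 21 > 25 is false
  community-service hours ≥ 73 hours: 390 ≥ 73 is true
  NOT legacy status: no → true
  class-rank percentile ≥ 19%: 49 ≥ 19 is true
Combine:
[1.1.1] false AND true = false
[1.1.2] exactly-one(true, true) = false
[1.1] false AND false = false
[1.2.1.1] false OR false OR true = true
[1.2.1] NOT true = false
[1.2] NOT false = true
[1] exactly-one(false, true) = true
[2] true → true = true
[root] true AND true = true
Overall: true → admitted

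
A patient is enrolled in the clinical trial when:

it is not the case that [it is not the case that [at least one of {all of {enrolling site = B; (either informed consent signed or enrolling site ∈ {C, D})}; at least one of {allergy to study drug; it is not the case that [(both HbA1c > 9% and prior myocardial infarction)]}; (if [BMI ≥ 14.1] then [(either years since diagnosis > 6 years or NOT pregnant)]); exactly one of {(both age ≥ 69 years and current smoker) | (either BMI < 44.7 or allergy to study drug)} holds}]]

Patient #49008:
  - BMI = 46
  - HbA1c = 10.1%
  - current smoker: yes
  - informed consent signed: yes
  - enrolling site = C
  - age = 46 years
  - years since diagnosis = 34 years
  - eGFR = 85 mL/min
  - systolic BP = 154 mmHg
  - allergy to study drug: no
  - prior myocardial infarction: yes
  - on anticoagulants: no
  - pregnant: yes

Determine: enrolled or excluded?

Enrolled

Atomic conditions:
  enrolling site = B: C == B is false
  informed consent signed: yes → true
  enrolling site ∈ {C, D}: C is in the set → true
  allergy to study drug: no → false
  HbA1c > 9%: 10.1 > 9 is true
  prior myocardial infarction: yes → true
  BMI ≥ 14.1: 46 ≥ 14.1 is true
  years since diagnosis > 6 years: 34 > 6 is true
  NOT pregnant: yes → false
  age ≥ 69 years: 46 ≥ 69 is false
  current smoker: yes → true
  BMI < 44.7: 46 < 44.7 is false
Combine:
[1.1.1.2] true OR true = true
[1.1.1] false AND true = false
[1.1.2.2.1] true AND true = true
[1.1.2.2] NOT true = false
[1.1.2] false OR false = false
[1.1.3.2] true OR false = true
[1.1.3] true → true = true
[1.1.4.1] false AND true = false
[1.1.4.2] false OR false = false
[1.1.4] exactly-one(false, false) = false
[1.1] false OR false OR true OR false = true
[1] NOT true = false
[root] NOT false = true
Overall: true → enrolled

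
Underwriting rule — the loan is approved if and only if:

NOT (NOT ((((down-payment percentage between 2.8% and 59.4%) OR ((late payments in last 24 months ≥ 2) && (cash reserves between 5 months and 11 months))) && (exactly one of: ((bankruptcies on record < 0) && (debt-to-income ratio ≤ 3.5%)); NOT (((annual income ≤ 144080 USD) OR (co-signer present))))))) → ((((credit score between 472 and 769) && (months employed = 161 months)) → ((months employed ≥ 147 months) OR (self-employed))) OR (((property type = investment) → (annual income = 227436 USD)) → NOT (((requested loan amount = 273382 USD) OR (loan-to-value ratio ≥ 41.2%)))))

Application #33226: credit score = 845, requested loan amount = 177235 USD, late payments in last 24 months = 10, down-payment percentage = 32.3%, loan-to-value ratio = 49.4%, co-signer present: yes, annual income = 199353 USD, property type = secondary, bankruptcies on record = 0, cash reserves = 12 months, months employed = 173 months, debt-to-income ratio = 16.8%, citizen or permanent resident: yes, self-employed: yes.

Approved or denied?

Approved

Atomic conditions:
  down-payment percentage between 2.8% and 59.4%: 32.3 in [2.8, 59.4] is true
  late payments in last 24 months ≥ 2: 10 ≥ 2 is true
  cash reserves between 5 months and 11 months: 12 in [5, 11] is false
  bankruptcies on record < 0: 0 < 0 is false
  debt-to-income ratio ≤ 3.5%: 16.8 ≤ 3.5 is false
  annual income ≤ 144080 USD: 199353 ≤ 144080 is false
  co-signer present: yes → true
  credit score between 472 and 769: 845 in [472, 769] is false
  months employed = 161 months: 173 == 161 is false
  months employed ≥ 147 months: 173 ≥ 147 is true
  self-employed: yes → true
  property type = investment: secondary == investment is false
  annual income = 227436 USD: 199353 == 227436 is false
  requested loan amount = 273382 USD: 177235 == 273382 is false
  loan-to-value ratio ≥ 41.2%: 49.4 ≥ 41.2 is true
Combine:
[1.1.1.1.2] true AND false = false
[1.1.1.1] true OR false = true
[1.1.1.2.1] false AND false = false
[1.1.1.2.2.1] false OR true = true
[1.1.1.2.2] NOT true = false
[1.1.1.2] exactly-one(false, false) = false
[1.1.1] true AND false = false
[1.1] NOT false = true
[1] NOT true = false
[2.1.1] false AND false = false
[2.1.2] true OR true = true
[2.1] false → true (antecedent false ⇒ implication holds) = true
[2.2.1] false → false (antecedent false ⇒ implication holds) = true
[2.2.2.1] false OR true = true
[2.2.2] NOT true = false
[2.2] true → false = false
[2] true OR false = true
[root] false → true (antecedent false ⇒ implication holds) = true
Overall: true → approved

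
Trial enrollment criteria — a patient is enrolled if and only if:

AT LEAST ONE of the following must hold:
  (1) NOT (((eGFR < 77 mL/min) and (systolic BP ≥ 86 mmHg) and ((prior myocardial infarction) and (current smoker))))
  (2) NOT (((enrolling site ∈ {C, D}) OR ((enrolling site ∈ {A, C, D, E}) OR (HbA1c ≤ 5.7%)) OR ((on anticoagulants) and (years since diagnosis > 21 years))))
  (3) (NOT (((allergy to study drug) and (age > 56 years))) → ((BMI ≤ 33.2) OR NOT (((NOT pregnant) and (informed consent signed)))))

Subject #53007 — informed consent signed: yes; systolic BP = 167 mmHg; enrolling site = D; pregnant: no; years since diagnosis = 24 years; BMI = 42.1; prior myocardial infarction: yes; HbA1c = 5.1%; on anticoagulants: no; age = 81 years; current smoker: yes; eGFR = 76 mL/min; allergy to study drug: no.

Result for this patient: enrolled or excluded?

Atomic conditions:
  eGFR < 77 mL/min: 76 < 77 is true
  systolic BP ≥ 86 mmHg: 167 ≥ 86 is true
  prior myocardial infarction: yes → true
  current smoker: yes → true
  enrolling site ∈ {C, D}: D is in the set → true
  enrolling site ∈ {A, C, D, E}: D is in the set → true
  HbA1c ≤ 5.7%: 5.1 ≤ 5.7 is true
  on anticoagulants: no → false
  years since diagnosis > 21 years: 24 > 21 is true
  allergy to study drug: no → false
  age > 56 years: 81 > 56 is true
  BMI ≤ 33.2: 42.1 ≤ 33.2 is false
  NOT pregnant: no → true
  informed consent signed: yes → true
Combine:
[1.1.3] true AND true = true
[1.1] true AND true AND true = true
[1] NOT true = false
[2.1.2] true OR true = true
[2.1.3] false AND true = false
[2.1] true OR true OR false = true
[2] NOT true = false
[3.1.1] false AND true = false
[3.1] NOT false = true
[3.2.2.1] true AND true = true
[3.2.2] NOT true = false
[3.2] false OR false = false
[3] true → false = false
[root] false OR false OR false = false
Overall: false → excluded

Excluded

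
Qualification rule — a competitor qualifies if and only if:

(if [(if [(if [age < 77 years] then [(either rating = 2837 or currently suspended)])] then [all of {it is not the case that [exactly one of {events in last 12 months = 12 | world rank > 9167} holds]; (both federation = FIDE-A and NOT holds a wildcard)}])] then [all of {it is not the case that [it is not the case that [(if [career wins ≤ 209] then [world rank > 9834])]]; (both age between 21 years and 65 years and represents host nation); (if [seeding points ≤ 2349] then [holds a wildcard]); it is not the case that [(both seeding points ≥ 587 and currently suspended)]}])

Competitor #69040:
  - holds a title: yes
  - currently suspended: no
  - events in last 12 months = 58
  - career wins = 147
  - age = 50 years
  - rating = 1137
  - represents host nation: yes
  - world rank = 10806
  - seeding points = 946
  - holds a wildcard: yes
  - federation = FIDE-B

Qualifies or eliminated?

Qualifies

Atomic conditions:
  age < 77 years: 50 < 77 is true
  rating = 2837: 1137 == 2837 is false
  currently suspended: no → false
  events in last 12 months = 12: 58 == 12 is false
  world rank > 9167: 10806 > 9167 is true
  federation = FIDE-A: FIDE-B == FIDE-A is false
  NOT holds a wildcard: yes → false
  career wins ≤ 209: 147 ≤ 209 is true
  world rank > 9834: 10806 > 9834 is true
  age between 21 years and 65 years: 50 in [21, 65] is true
  represents host nation: yes → true
  seeding points ≤ 2349: 946 ≤ 2349 is true
  holds a wildcard: yes → true
  seeding points ≥ 587: 946 ≥ 587 is true
Combine:
[1.1.2] false OR false = false
[1.1] true → false = false
[1.2.1.1] exactly-one(false, true) = true
[1.2.1] NOT true = false
[1.2.2] false AND false = false
[1.2] false AND false = false
[1] false → false (antecedent false ⇒ implication holds) = true
[2.1.1.1] true → true = true
[2.1.1] NOT true = false
[2.1] NOT false = true
[2.2] true AND true = true
[2.3] true → true = true
[2.4.1] true AND false = false
[2.4] NOT false = true
[2] true AND true AND true AND true = true
[root] true → true = true
Overall: true → qualifies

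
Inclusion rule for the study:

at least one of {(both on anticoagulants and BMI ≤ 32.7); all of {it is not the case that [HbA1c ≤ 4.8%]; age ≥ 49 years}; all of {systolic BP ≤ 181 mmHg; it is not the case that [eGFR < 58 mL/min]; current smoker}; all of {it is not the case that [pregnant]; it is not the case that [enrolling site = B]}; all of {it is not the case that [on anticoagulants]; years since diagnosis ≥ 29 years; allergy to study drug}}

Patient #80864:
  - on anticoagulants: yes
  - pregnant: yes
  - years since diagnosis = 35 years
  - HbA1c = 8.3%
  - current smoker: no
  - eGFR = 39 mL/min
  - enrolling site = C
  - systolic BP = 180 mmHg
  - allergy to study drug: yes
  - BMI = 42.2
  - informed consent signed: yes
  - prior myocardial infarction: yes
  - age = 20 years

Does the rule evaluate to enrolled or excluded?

Atomic conditions:
  on anticoagulants: yes → true
  BMI ≤ 32.7: 42.2 ≤ 32.7 is false
  HbA1c ≤ 4.8%: 8.3 ≤ 4.8 is false
  age ≥ 49 years: 20 ≥ 49 is false
  systolic BP ≤ 181 mmHg: 180 ≤ 181 is true
  eGFR < 58 mL/min: 39 < 58 is true
  current smoker: no → false
  pregnant: yes → true
  enrolling site = B: C == B is false
  years since diagnosis ≥ 29 years: 35 ≥ 29 is true
  allergy to study drug: yes → true
Combine:
[1] true AND false = false
[2.1] NOT false = true
[2] true AND false = false
[3.2] NOT true = false
[3] true AND false AND false = false
[4.1] NOT true = false
[4.2] NOT false = true
[4] false AND true = false
[5.1] NOT true = false
[5] false AND true AND true = false
[root] false OR false OR false OR false OR false = false
Overall: false → excluded

Excluded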